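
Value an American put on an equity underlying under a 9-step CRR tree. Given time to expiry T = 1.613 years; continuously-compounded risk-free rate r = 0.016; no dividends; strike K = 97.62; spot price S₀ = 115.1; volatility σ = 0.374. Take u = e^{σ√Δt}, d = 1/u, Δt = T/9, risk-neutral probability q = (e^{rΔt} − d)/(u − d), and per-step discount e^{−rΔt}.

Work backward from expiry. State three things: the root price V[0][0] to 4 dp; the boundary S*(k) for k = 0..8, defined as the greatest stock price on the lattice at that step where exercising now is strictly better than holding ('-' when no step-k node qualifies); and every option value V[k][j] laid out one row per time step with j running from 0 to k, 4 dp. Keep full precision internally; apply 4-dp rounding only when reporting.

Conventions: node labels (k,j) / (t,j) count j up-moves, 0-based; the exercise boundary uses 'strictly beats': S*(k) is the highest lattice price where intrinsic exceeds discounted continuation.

Δt=0.17922, u=1.17155, d=0.85357, q=0.46953, disc=e^(-rΔt)=0.99714
k=9 terminal: V=max(K-S,0) → 69.9370 59.6240 45.4690 26.0407 0.0000 0.0000 0.0000 0.0000 0.0000 0.0000
k=8: j=0 S=32.4321 intr=65.1879 cont=64.9084 V=65.1879[EX]; j=1 S=44.5144 intr=53.1056 cont=52.8261 V=53.1056[EX]; j=2 S=61.0977 intr=36.5223 cont=36.2427 V=36.5223[EX]; j=3 S=83.8591 intr=13.7609 cont=13.7742 V=13.7742[hold]; j=4 S=115.1000 intr=0.0000 cont=0.0000 V=0.0000[hold]; j=5 S=157.9794 intr=0.0000 cont=0.0000 V=0.0000[hold]; j=6 S=216.8330 intr=0.0000 cont=0.0000 V=0.0000[hold]; j=7 S=297.6120 intr=0.0000 cont=0.0000 V=0.0000[hold]; j=8 S=408.4845 intr=0.0000 cont=0.0000 V=0.0000[hold]  S*(8)=61.0977
k=7: j=0 S=37.9960 intr=59.6240 cont=59.3445 V=59.6240[EX]; j=1 S=52.1510 intr=45.4690 cont=45.1895 V=45.4690[EX]; j=2 S=71.5793 intr=26.0407 cont=25.7674 V=26.0407[EX]; j=3 S=98.2455 intr=0.0000 cont=7.2859 V=7.2859[hold]; j=4 S=134.8459 intr=0.0000 cont=0.0000 V=0.0000[hold]; j=5 S=185.0815 intr=0.0000 cont=0.0000 V=0.0000[hold]; j=6 S=254.0317 intr=0.0000 cont=0.0000 V=0.0000[hold]; j=7 S=348.6688 intr=0.0000 cont=0.0000 V=0.0000[hold]  S*(7)=71.5793
k=6: j=0 S=44.5144 intr=53.1056 cont=52.8261 V=53.1056[EX]; j=1 S=61.0977 intr=36.5223 cont=36.2427 V=36.5223[EX]; j=2 S=83.8591 intr=13.7609 cont=17.1854 V=17.1854[hold]; j=3 S=115.1000 intr=0.0000 cont=3.8539 V=3.8539[hold]; j=4 S=157.9794 intr=0.0000 cont=0.0000 V=0.0000[hold]; j=5 S=216.8330 intr=0.0000 cont=0.0000 V=0.0000[hold]; j=6 S=297.6120 intr=0.0000 cont=0.0000 V=0.0000[hold]  S*(6)=61.0977
k=5: j=0 S=52.1510 intr=45.4690 cont=45.1895 V=45.4690[EX]; j=1 S=71.5793 intr=26.0407 cont=27.3644 V=27.3644[hold]; j=2 S=98.2455 intr=0.0000 cont=10.8945 V=10.8945[hold]; j=3 S=134.8459 intr=0.0000 cont=2.0385 V=2.0385[hold]; j=4 S=185.0815 intr=0.0000 cont=0.0000 V=0.0000[hold]; j=5 S=254.0317 intr=0.0000 cont=0.0000 V=0.0000[hold]  S*(5)=52.1510
k=4: j=0 S=61.0977 intr=36.5223 cont=36.8625 V=36.8625[hold]; j=1 S=83.8591 intr=13.7609 cont=19.5751 V=19.5751[hold]; j=2 S=115.1000 intr=0.0000 cont=6.7171 V=6.7171[hold]; j=3 S=157.9794 intr=0.0000 cont=1.0783 V=1.0783[hold]; j=4 S=216.8330 intr=0.0000 cont=0.0000 V=0.0000[hold]  S*(4)=-
k=3: j=0 S=71.5793 intr=26.0407 cont=28.6632 V=28.6632[hold]; j=1 S=98.2455 intr=0.0000 cont=13.4991 V=13.4991[hold]; j=2 S=134.8459 intr=0.0000 cont=4.0578 V=4.0578[hold]; j=3 S=185.0815 intr=0.0000 cont=0.5704 V=0.5704[hold]  S*(3)=-
k=2: j=0 S=83.8591 intr=13.7609 cont=21.4815 V=21.4815[hold]; j=1 S=115.1000 intr=0.0000 cont=9.0402 V=9.0402[hold]; j=2 S=157.9794 intr=0.0000 cont=2.4134 V=2.4134[hold]  S*(2)=-
k=1: j=0 S=98.2455 intr=0.0000 cont=15.5951 V=15.5951[hold]; j=1 S=134.8459 intr=0.0000 cont=5.9117 V=5.9117[hold]  S*(1)=-
k=0: j=0 S=115.1000 intr=0.0000 cont=11.0169 V=11.0169[hold]  S*(0)=-

price = 11.0169
boundary = - - - - - 52.1510 61.0977 71.5793 61.0977
tree:
11.0169
15.5951 5.9117
21.4815 9.0402 2.4134
28.6632 13.4991 4.0578 0.5704
36.8625 19.5751 6.7171 1.0783 0.0000
45.4690 27.3644 10.8945 2.0385 0.0000 0.0000
53.1056 36.5223 17.1854 3.8539 0.0000 0.0000 0.0000
59.6240 45.4690 26.0407 7.2859 0.0000 0.0000 0.0000 0.0000
65.1879 53.1056 36.5223 13.7742 0.0000 0.0000 0.0000 0.0000 0.0000
69.9370 59.6240 45.4690 26.0407 0.0000 0.0000 0.0000 0.0000 0.0000 0.0000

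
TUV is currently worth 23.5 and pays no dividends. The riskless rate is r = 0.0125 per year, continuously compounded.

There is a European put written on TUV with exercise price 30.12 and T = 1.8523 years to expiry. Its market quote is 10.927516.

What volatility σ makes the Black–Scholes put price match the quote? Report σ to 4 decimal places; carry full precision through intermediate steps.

At σ = 0.5430 the Black–Scholes value reproduces the quote:
σ√T = 0.543·√1.8523 = 0.739019
d₁ = (ln(S/K) + (r+σ²/2)T) / (σ√T) = (ln(23.5/30.12) + (0.0125+0.543²/2)·1.8523) / 0.739019 = (-0.248189 + 0.296228) / 0.739019 = 0.065004
d₂ = d₁ − σ√T = 0.065004 − 0.739019 = -0.674015
e^{−rT} = 0.977112
N(−d₁) = 0.474085,  N(−d₂) = 0.749849
V = K·e^{−rT}·N(−d₂) − S·N(−d₁) = 22.068523 − 11.141007 = 10.927516 (matching the quote); vega is positive throughout, so no other σ reproduces this price

sigma = 0.5430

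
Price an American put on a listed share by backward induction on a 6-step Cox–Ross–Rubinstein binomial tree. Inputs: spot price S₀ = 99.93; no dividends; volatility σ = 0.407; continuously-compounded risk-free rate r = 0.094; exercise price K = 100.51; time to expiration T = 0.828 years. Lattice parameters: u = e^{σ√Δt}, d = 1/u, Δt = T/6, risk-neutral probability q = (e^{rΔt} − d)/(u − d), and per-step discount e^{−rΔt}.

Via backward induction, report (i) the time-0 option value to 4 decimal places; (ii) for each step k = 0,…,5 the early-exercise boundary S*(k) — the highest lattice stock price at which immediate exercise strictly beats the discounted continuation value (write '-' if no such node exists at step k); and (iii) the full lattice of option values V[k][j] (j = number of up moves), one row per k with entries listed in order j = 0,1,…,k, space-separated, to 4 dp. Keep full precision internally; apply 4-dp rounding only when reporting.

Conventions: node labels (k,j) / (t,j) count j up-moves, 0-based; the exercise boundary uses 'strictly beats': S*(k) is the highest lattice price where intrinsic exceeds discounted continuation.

Δt=0.13800, u=1.16322, d=0.85968, q=0.50529, disc=e^(-rΔt)=0.98711
k=6 terminal: V=max(K-S,0) → 60.1715 45.9285 26.6566 0.5800 0.0000 0.0000 0.0000
k=5: j=0 S=46.9227 intr=53.5873 cont=52.2919 V=53.5873[EX]; j=1 S=63.4904 intr=37.0196 cont=35.7242 V=37.0196[EX]; j=2 S=85.9079 intr=14.6021 cont=13.3067 V=14.6021[EX]; j=3 S=116.2408 intr=0.0000 cont=0.2832 V=0.2832[hold]; j=4 S=157.2837 intr=0.0000 cont=0.0000 V=0.0000[hold]; j=5 S=212.8183 intr=0.0000 cont=0.0000 V=0.0000[hold]  S*(5)=85.9079
k=4: j=0 S=54.5815 intr=45.9285 cont=44.6331 V=45.9285[EX]; j=1 S=73.8534 intr=26.6566 cont=25.3612 V=26.6566[EX]; j=2 S=99.9300 intr=0.5800 cont=7.2720 V=7.2720[hold]; j=3 S=135.2138 intr=0.0000 cont=0.1383 V=0.1383[hold]; j=4 S=182.9559 intr=0.0000 cont=0.0000 V=0.0000[hold]  S*(4)=73.8534
k=3: j=0 S=63.4904 intr=37.0196 cont=35.7242 V=37.0196[EX]; j=1 S=85.9079 intr=14.6021 cont=16.6445 V=16.6445[hold]; j=2 S=116.2408 intr=0.0000 cont=3.6202 V=3.6202[hold]; j=3 S=157.2837 intr=0.0000 cont=0.0675 V=0.0675[hold]  S*(3)=63.4904
k=2: j=0 S=73.8534 intr=26.6566 cont=26.3799 V=26.6566[EX]; j=1 S=99.9300 intr=0.5800 cont=9.9338 V=9.9338[hold]; j=2 S=135.2138 intr=0.0000 cont=1.8016 V=1.8016[hold]  S*(2)=73.8534
k=1: j=0 S=85.9079 intr=14.6021 cont=17.9721 V=17.9721[hold]; j=1 S=116.2408 intr=0.0000 cont=5.7496 V=5.7496[hold]  S*(1)=-
k=0: j=0 S=99.9300 intr=0.5800 cont=11.6442 V=11.6442[hold]  S*(0)=-

price = 11.6442
boundary = - - 73.8534 63.4904 73.8534 85.9079
tree:
11.6442
17.9721 5.7496
26.6566 9.9338 1.8016
37.0196 16.6445 3.6202 0.0675
45.9285 26.6566 7.2720 0.1383 0.0000
53.5873 37.0196 14.6021 0.2832 0.0000 0.0000
60.1715 45.9285 26.6566 0.5800 0.0000 0.0000 0.0000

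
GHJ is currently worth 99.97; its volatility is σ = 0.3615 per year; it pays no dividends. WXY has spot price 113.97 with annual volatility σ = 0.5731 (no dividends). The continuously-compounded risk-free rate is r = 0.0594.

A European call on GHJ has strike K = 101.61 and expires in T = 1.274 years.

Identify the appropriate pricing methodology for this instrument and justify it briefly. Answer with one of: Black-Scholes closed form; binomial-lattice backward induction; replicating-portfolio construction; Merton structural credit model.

Key observation: everything needed for the exact continuous-time valuation of the European call on GHJ (strike 101.61) is given, and no feature rules the closed form out.

framework: Black-Scholes closed form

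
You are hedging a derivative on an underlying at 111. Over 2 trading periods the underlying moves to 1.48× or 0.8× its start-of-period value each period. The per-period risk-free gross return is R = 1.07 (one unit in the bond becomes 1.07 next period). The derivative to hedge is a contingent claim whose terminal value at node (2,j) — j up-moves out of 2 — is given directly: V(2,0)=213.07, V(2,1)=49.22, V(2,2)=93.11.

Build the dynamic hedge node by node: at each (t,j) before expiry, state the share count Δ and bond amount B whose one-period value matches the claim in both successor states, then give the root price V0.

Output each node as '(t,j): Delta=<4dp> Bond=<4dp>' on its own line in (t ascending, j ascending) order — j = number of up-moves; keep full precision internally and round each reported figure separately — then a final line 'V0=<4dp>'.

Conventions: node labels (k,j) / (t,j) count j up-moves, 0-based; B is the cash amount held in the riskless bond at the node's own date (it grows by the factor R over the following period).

(0,0): Delta=-1.0074 Bond=212.8880
(1,0): Delta=-2.7135 Bond=379.2848
(1,1): Delta=0.3929 Bond=-2.2573
V0=101.0614

Arbitrage-free pricing uses the up-move probability p* = (R−d)/(u−d) = 0.3971, discounting each step at R = 1.07.
Expiry values: V(2,0)=213.0700, V(2,1)=49.2200, V(2,2)=93.1100
Node (1,0) S=88.8000: V=(p*·49.2200+(1−p*)·213.0700)/1.07=138.3289; Δ=(49.2200−213.0700)/(131.4240−71.0400)=-2.7135; B=V−Δ·S=379.2848
Node (1,1) S=164.2800: V=(p*·93.1100+(1−p*)·49.2200)/1.07=62.2868; Δ=(93.1100−49.2200)/(243.1344−131.4240)=0.3929; B=V−Δ·S=-2.2573
Node (0,0) S=111.0000: V=(p*·62.2868+(1−p*)·138.3289)/1.07=101.0614; Δ=(62.2868−138.3289)/(164.2800−88.8000)=-1.0074; B=V−Δ·S=212.8880
Check: Δ(0,0)·S0 + B(0,0) = 101.0614 = V0.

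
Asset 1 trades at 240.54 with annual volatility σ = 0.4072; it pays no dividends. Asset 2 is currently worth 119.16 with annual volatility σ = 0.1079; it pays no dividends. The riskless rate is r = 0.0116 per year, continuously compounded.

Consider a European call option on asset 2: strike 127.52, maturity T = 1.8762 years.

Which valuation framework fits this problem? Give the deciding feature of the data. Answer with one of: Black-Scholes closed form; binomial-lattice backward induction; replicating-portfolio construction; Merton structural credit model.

Key observation: everything needed for the exact continuous-time valuation of the European call on asset 2 (strike 127.52) is given, and no feature rules the closed form out.

framework: Black-Scholes closed form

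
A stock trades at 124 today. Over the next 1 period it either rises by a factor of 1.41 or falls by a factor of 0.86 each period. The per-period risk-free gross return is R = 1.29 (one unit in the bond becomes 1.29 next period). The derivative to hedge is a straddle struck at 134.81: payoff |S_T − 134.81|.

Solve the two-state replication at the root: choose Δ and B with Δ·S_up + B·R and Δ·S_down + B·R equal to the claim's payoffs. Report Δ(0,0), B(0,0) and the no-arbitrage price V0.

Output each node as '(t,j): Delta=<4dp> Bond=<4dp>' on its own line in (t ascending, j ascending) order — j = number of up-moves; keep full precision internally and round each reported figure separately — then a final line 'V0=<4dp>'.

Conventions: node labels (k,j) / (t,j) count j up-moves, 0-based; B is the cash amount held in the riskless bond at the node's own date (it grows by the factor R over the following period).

(0,0): Delta=0.1739 Bond=7.4615
V0=29.0251

Under the risk-neutral measure, an up-move has probability p* = (R−d)/(u−d) = 0.7818 and values discount at R = 1.29.
Expiry values: V(1,0)=28.1700, V(1,1)=40.0300
(0,0): S=124.0000. Δ = (V_up−V_dn)/(S_up−S_dn) = (40.0300−28.1700)/(174.8400−106.6400) = 0.1739. V = [p*·40.0300 + (1−p*)·28.1700]/1.29 = 29.0251. B = V − Δ·S = 7.4615.
Check: Δ(0,0)·S0 + B(0,0) = 29.0251 = V0.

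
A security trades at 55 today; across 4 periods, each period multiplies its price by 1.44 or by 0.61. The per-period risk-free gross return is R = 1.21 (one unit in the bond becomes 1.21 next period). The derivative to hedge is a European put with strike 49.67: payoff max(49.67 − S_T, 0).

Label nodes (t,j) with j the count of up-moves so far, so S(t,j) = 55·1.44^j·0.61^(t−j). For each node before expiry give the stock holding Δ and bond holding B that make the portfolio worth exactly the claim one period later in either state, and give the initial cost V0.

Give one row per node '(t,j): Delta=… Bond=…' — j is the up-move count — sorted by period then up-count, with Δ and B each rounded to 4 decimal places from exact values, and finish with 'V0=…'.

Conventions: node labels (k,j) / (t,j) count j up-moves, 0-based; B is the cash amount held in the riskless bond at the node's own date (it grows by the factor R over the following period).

Arbitrage-free pricing uses the up-move probability p* = (R−d)/(u−d) = 0.7229, discounting each step at R = 1.21.
Payoffs at expiry: V(4,0)=42.0548, V(4,1)=31.6931, V(4,2)=7.2327, V(4,3)=0.0000, V(4,4)=0.0000
(3,0): S=12.4840. Δ = (V_up−V_dn)/(S_up−S_dn) = (31.6931−42.0548)/(17.9769−7.6152) = -1.0000. V = [p*·31.6931 + (1−p*)·42.0548]/1.21 = 28.5656. B = V − Δ·S = 41.0496.
(3,1): S=29.4703. Δ = (V_up−V_dn)/(S_up−S_dn) = (7.2327−31.6931)/(42.4373−17.9769) = -1.0000. V = [p*·7.2327 + (1−p*)·31.6931]/1.21 = 11.5793. B = V − Δ·S = 41.0496.
(3,2): S=69.5693. Δ = (V_up−V_dn)/(S_up−S_dn) = (0.0000−7.2327)/(100.1798−42.4373) = -0.1253. V = [p*·0.0000 + (1−p*)·7.2327]/1.21 = 1.6564. B = V − Δ·S = 10.3706.
(3,3): S=164.2291. Δ = (V_up−V_dn)/(S_up−S_dn) = (0.0000−0.0000)/(236.4899−100.1798) = 0.0000. V = [p*·0.0000 + (1−p*)·0.0000]/1.21 = 0.0000. B = V − Δ·S = 0.0000.
(2,0): S=20.4655. Δ = (V_up−V_dn)/(S_up−S_dn) = (11.5793−28.5656)/(29.4703−12.4840) = -1.0000. V = [p*·11.5793 + (1−p*)·28.5656]/1.21 = 13.4598. B = V − Δ·S = 33.9253.
(2,1): S=48.3120. Δ = (V_up−V_dn)/(S_up−S_dn) = (1.6564−11.5793)/(69.5693−29.4703) = -0.2475. V = [p*·1.6564 + (1−p*)·11.5793]/1.21 = 3.6414. B = V − Δ·S = 15.5967.
(2,2): S=114.0480. Δ = (V_up−V_dn)/(S_up−S_dn) = (0.0000−1.6564)/(164.2291−69.5693) = -0.0175. V = [p*·0.0000 + (1−p*)·1.6564]/1.21 = 0.3793. B = V − Δ·S = 2.3750.
(1,0): S=33.5500. Δ = (V_up−V_dn)/(S_up−S_dn) = (3.6414−13.4598)/(48.3120−20.4655) = -0.3526. V = [p*·3.6414 + (1−p*)·13.4598]/1.21 = 5.2580. B = V − Δ·S = 17.0873.
(1,1): S=79.2000. Δ = (V_up−V_dn)/(S_up−S_dn) = (0.3793−3.6414)/(114.0480−48.3120) = -0.0496. V = [p*·0.3793 + (1−p*)·3.6414]/1.21 = 1.0606. B = V − Δ·S = 4.9908.
(0,0): S=55.0000. Δ = (V_up−V_dn)/(S_up−S_dn) = (1.0606−5.2580)/(79.2000−33.5500) = -0.0919. V = [p*·1.0606 + (1−p*)·5.2580]/1.21 = 1.8378. B = V − Δ·S = 6.8949.
As a check, the time-0 holding Δ(0,0)·S0 + B(0,0) comes to 1.8378 — exactly V0.

(0,0): Delta=-0.0919 Bond=6.8949
(1,0): Delta=-0.3526 Bond=17.0873
(1,1): Delta=-0.0496 Bond=4.9908
(2,0): Delta=-1.0000 Bond=33.9253
(2,1): Delta=-0.2475 Bond=15.5967
(2,2): Delta=-0.0175 Bond=2.3750
(3,0): Delta=-1.0000 Bond=41.0496
(3,1): Delta=-1.0000 Bond=41.0496
(3,2): Delta=-0.1253 Bond=10.3706
(3,3): Delta=0.0000 Bond=0.0000
V0=1.8378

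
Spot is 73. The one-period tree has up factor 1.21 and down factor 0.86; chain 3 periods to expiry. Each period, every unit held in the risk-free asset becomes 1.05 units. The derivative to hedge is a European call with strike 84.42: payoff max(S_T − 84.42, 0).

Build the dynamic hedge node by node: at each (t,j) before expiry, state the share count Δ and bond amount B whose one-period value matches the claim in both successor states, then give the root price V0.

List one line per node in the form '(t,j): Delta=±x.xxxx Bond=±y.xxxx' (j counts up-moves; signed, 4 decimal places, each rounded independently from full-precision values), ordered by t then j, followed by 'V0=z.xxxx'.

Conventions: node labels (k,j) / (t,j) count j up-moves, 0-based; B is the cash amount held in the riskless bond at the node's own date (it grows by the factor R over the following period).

The replicating-portfolio and risk-neutral prices coincide; use p* = (1.05−0.86)/(1.21−0.86) = 0.5429 for the latter.
Payoffs at expiry: V(3,0)=0.0000, V(3,1)=0.0000, V(3,2)=7.4962, V(3,3)=44.9040
(2,0): S=53.9908. Δ = (V_up−V_dn)/(S_up−S_dn) = (0.0000−0.0000)/(65.3289−46.4321) = 0.0000. V = [p*·0.0000 + (1−p*)·0.0000]/1.05 = 0.0000. B = V − Δ·S = 0.0000.
(2,1): S=75.9638. Δ = (V_up−V_dn)/(S_up−S_dn) = (7.4962−0.0000)/(91.9162−65.3289) = 0.2819. V = [p*·7.4962 + (1−p*)·0.0000]/1.05 = 3.8756. B = V − Δ·S = -17.5421.
(2,2): S=106.8793. Δ = (V_up−V_dn)/(S_up−S_dn) = (44.9040−7.4962)/(129.3240−91.9162) = 1.0000. V = [p*·44.9040 + (1−p*)·7.4962]/1.05 = 26.4793. B = V − Δ·S = -80.4000.
(1,0): S=62.7800. Δ = (V_up−V_dn)/(S_up−S_dn) = (3.8756−0.0000)/(75.9638−53.9908) = 0.1764. V = [p*·3.8756 + (1−p*)·0.0000]/1.05 = 2.0037. B = V − Δ·S = -9.0694.
(1,1): S=88.3300. Δ = (V_up−V_dn)/(S_up−S_dn) = (26.4793−3.8756)/(106.8793−75.9638) = 0.7311. V = [p*·26.4793 + (1−p*)·3.8756]/1.05 = 15.3773. B = V − Δ·S = -49.2047.
(0,0): S=73.0000. Δ = (V_up−V_dn)/(S_up−S_dn) = (15.3773−2.0037)/(88.3300−62.7800) = 0.5234. V = [p*·15.3773 + (1−p*)·2.0037]/1.05 = 8.8225. B = V − Δ·S = -29.3878.
Verification: the root portfolio costs Δ(0,0)·S0 + B(0,0) = 8.8225, matching V0.

(0,0): Delta=0.5234 Bond=-29.3878
(1,0): Delta=0.1764 Bond=-9.0694
(1,1): Delta=0.7311 Bond=-49.2047
(2,0): Delta=0.0000 Bond=0.0000
(2,1): Delta=0.2819 Bond=-17.5421
(2,2): Delta=1.0000 Bond=-80.4000
V0=8.8225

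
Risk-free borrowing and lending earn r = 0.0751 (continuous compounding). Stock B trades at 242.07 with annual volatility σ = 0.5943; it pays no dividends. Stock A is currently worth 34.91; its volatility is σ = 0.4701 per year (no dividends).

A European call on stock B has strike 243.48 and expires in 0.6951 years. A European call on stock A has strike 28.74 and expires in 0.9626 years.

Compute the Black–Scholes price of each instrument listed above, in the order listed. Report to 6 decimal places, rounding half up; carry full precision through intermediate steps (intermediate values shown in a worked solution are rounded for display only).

price(stock B call K=243.48) = 51.976871
price(stock A call K=28.74) = 10.601058

[stock B call K=243.48]
σ√T = 0.5943·√0.6951 = 0.495484
d₁ = (ln(S/K) + (r+σ²/2)T) / (σ√T) = (ln(242.07/243.48) + (0.0751+0.5943²/2)·0.6951) / 0.495484 = (-0.005808 + 0.174954) / 0.495484 = 0.341376
d₂ = d₁ − σ√T = 0.341376 − 0.495484 = -0.154108
e^{−rT} = 0.949137
N(d₁) = 0.633590,  N(d₂) = 0.438762
price = S·N(d₁) − K·e^{−rT}·N(d₂) = 153.373057 − 101.396186 = 51.976871
[stock A call K=28.74]
σ√T = 0.4701·√0.9626 = 0.461225
d₁ = (ln(S/K) + (r+σ²/2)T) / (σ√T) = (ln(34.91/28.74) + (0.0751+0.4701²/2)·0.9626) / 0.461225 = (0.194483 + 0.178656) / 0.461225 = 0.809017
d₂ = d₁ − σ√T = 0.809017 − 0.461225 = 0.347792
e^{−rT} = 0.930260
N(d₁) = 0.790747,  N(d₂) = 0.636002
price = S·N(d₁) − K·e^{−rT}·N(d₂) = 27.604988 − 17.003930 = 10.601058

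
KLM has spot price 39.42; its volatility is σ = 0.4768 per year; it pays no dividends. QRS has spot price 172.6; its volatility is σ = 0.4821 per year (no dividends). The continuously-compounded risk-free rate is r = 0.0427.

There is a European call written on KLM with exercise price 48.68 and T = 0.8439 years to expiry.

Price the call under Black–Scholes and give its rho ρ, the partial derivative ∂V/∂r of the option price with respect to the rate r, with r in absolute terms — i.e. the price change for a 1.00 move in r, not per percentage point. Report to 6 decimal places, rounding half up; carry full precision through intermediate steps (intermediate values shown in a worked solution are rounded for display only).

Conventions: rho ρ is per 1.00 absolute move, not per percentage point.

σ√T = 0.4768·√0.8439 = 0.438008
d₁ = (ln(S/K) + (r+σ²/2)T) / (σ√T) = (ln(39.42/48.68) + (0.0427+0.4768²/2)·0.8439) / 0.438008 = (-0.210995 + 0.131960) / 0.438008 = -0.180442
d₂ = d₁ − σ√T = -0.180442 − 0.438008 = -0.618450
e^{−rT} = 0.964607
N(d₁) = 0.428403,  N(d₂) = 0.268139
Call price V = S·N(d₁) − K·e^{−rT}·N(d₂) = 16.887635 − 12.591041 = 4.296595
ρ = K·T·e^{−rT}·N(d₂) = 10.625579

price = 4.296595
ρ = 10.625579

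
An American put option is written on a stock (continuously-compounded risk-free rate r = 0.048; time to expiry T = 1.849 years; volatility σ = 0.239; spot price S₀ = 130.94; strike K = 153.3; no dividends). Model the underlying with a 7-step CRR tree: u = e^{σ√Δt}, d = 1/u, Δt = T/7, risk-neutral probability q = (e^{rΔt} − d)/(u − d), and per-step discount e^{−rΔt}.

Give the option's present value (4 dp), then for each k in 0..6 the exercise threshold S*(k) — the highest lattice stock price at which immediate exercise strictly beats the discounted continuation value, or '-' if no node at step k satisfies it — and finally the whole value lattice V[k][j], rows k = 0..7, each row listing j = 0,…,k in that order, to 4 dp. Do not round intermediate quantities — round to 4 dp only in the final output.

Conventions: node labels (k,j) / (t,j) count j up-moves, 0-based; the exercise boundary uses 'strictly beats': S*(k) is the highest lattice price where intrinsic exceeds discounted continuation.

price = 26.1015
boundary = - 115.8047 102.4190 115.8047 102.4190 115.8047 130.9400
tree:
26.1015
37.4953 16.2712
50.8810 25.1691 8.4935
62.7196 37.4953 14.4591 3.2198
73.1897 50.8810 23.8260 6.2061 0.5546
82.4496 62.7196 37.4953 11.8490 1.1730 0.0000
90.6391 73.1897 50.8810 22.3600 2.4808 0.0000 0.0000
97.8820 82.4496 62.7196 37.4953 5.2466 0.0000 0.0000 0.0000

Δt=0.26414, u=1.13070, d=0.88441, q=0.52114, disc=e^(-rΔt)=0.98740
k=7 terminal: V=max(K-S,0) → 97.8820 82.4496 62.7196 37.4953 5.2466 0.0000 0.0000 0.0000
k=6: j=0 S=62.6609 intr=90.6391 cont=88.7077 V=90.6391[EX]; j=1 S=80.1103 intr=73.1897 cont=71.2583 V=73.1897[EX]; j=2 S=102.4190 intr=50.8810 cont=48.9496 V=50.8810[EX]; j=3 S=130.9400 intr=22.3600 cont=20.4286 V=22.3600[EX]; j=4 S=167.4034 intr=0.0000 cont=2.4808 V=2.4808[hold]; j=5 S=214.0209 intr=0.0000 cont=0.0000 V=0.0000[hold]; j=6 S=273.6202 intr=0.0000 cont=0.0000 V=0.0000[hold]  S*(6)=130.9400
k=5: j=0 S=70.8504 intr=82.4496 cont=80.5182 V=82.4496[EX]; j=1 S=90.5804 intr=62.7196 cont=60.7882 V=62.7196[EX]; j=2 S=115.8047 intr=37.4953 cont=35.5639 V=37.4953[EX]; j=3 S=148.0534 intr=5.2466 cont=11.8490 V=11.8490[hold]; j=4 S=189.2824 intr=0.0000 cont=1.1730 V=1.1730[hold]; j=5 S=241.9927 intr=0.0000 cont=0.0000 V=0.0000[hold]  S*(5)=115.8047
k=4: j=0 S=80.1103 intr=73.1897 cont=71.2583 V=73.1897[EX]; j=1 S=102.4190 intr=50.8810 cont=48.9496 V=50.8810[EX]; j=2 S=130.9400 intr=22.3600 cont=23.8260 V=23.8260[hold]; j=3 S=167.4034 intr=0.0000 cont=6.2061 V=6.2061[hold]; j=4 S=214.0209 intr=0.0000 cont=0.5546 V=0.5546[hold]  S*(4)=102.4190
k=3: j=0 S=90.5804 intr=62.7196 cont=60.7882 V=62.7196[EX]; j=1 S=115.8047 intr=37.4953 cont=36.3182 V=37.4953[EX]; j=2 S=148.0534 intr=5.2466 cont=14.4591 V=14.4591[hold]; j=3 S=189.2824 intr=0.0000 cont=3.2198 V=3.2198[hold]  S*(3)=115.8047
k=2: j=0 S=102.4190 intr=50.8810 cont=48.9496 V=50.8810[EX]; j=1 S=130.9400 intr=22.3600 cont=25.1691 V=25.1691[hold]; j=2 S=167.4034 intr=0.0000 cont=8.4935 V=8.4935[hold]  S*(2)=102.4190
k=1: j=0 S=115.8047 intr=37.4953 cont=37.0093 V=37.4953[EX]; j=1 S=148.0534 intr=5.2466 cont=16.2712 V=16.2712[hold]  S*(1)=115.8047
k=0: j=0 S=130.9400 intr=22.3600 cont=26.1015 V=26.1015[hold]  S*(0)=-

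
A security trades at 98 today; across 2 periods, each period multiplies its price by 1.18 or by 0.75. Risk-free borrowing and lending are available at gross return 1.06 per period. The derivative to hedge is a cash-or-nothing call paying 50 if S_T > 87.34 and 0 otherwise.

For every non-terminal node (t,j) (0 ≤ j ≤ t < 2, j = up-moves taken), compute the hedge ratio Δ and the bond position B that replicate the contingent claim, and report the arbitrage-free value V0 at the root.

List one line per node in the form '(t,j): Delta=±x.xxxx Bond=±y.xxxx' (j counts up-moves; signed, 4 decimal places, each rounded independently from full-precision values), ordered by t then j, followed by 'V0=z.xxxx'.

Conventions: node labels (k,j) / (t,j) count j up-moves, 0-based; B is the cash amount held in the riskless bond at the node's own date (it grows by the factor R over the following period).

(0,0): Delta=0.8070 Bond=-55.9557
(1,0): Delta=0.0000 Bond=0.0000
(1,1): Delta=1.0055 Bond=-82.2729
V0=23.1284

Arbitrage-free pricing uses the up-move probability p* = (R−d)/(u−d) = 0.7209, discounting each step at R = 1.06.
Payoffs at expiry: V(2,0)=0.0000, V(2,1)=0.0000, V(2,2)=50.0000
Node (1,0) S=73.5000: V=(p*·0.0000+(1−p*)·0.0000)/1.06=0.0000; Δ=(0.0000−0.0000)/(86.7300−55.1250)=0.0000; B=V−Δ·S=0.0000
Node (1,1) S=115.6400: V=(p*·50.0000+(1−p*)·0.0000)/1.06=34.0061; Δ=(50.0000−0.0000)/(136.4552−86.7300)=1.0055; B=V−Δ·S=-82.2729
Node (0,0) S=98.0000: V=(p*·34.0061+(1−p*)·0.0000)/1.06=23.1284; Δ=(34.0061−0.0000)/(115.6400−73.5000)=0.8070; B=V−Δ·S=-55.9557
As a check, the time-0 holding Δ(0,0)·S0 + B(0,0) comes to 23.1284 — exactly V0.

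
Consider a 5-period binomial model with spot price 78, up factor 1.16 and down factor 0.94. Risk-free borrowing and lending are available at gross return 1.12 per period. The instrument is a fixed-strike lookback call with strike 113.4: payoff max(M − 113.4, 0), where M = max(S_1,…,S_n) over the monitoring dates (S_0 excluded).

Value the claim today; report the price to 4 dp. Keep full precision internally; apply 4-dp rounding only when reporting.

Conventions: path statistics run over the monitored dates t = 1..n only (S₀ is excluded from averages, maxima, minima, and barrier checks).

Risk-neutral up-probability p* = (R−d)/(u−d) = (1.12−0.94)/(1.16−0.94) = 0.8182; the claim prices as the p*-weighted sum of path payoffs discounted by R^5.
Enumerate all 2^5 = 32 price paths (U = up ×1.16, D = down ×0.94); each path with k up-moves has probability p*^k·(1−p*)^(5−k).
DDDDD: M=73.3200, payoff=0.0000, prob=0.000199
UDDDD: M=90.4800, payoff=0.0000, prob=0.000894
DUDDD: M=85.0512, payoff=0.0000, prob=0.000894
UUDDD: M=104.9568, payoff=0.0000, prob=0.004024
DDUDD: M=79.9481, payoff=0.0000, prob=0.000894
UDUDD: M=98.6594, payoff=0.0000, prob=0.004024
DUUDD: M=98.6594, payoff=0.0000, prob=0.004024
UUUDD: M=121.7499, payoff=8.3499, prob=0.018106
DDDUD: M=75.1512, payoff=0.0000, prob=0.000894
UDDUD: M=92.7398, payoff=0.0000, prob=0.004024
DUDUD: M=92.7398, payoff=0.0000, prob=0.004024
UUDUD: M=114.4449, payoff=1.0449, prob=0.018106
DDUUD: M=92.7398, payoff=0.0000, prob=0.004024
UDUUD: M=114.4449, payoff=1.0449, prob=0.018106
DUUUD: M=114.4449, payoff=1.0449, prob=0.018106
UUUUD: M=141.2299, payoff=27.8299, prob=0.081477
DDDDU: M=73.3200, payoff=0.0000, prob=0.000894
UDDDU: M=90.4800, payoff=0.0000, prob=0.004024
DUDDU: M=87.1754, payoff=0.0000, prob=0.004024
UUDDU: M=107.5782, payoff=0.0000, prob=0.018106
DDUDU: M=87.1754, payoff=0.0000, prob=0.004024
UDUDU: M=107.5782, payoff=0.0000, prob=0.018106
DUUDU: M=107.5782, payoff=0.0000, prob=0.018106
UUUDU: M=132.7561, payoff=19.3561, prob=0.081477
DDDUU: M=87.1754, payoff=0.0000, prob=0.004024
UDDUU: M=107.5782, payoff=0.0000, prob=0.018106
DUDUU: M=107.5782, payoff=0.0000, prob=0.018106
UUDUU: M=132.7561, payoff=19.3561, prob=0.081477
DDUUU: M=107.5782, payoff=0.0000, prob=0.018106
UDUUU: M=132.7561, payoff=19.3561, prob=0.081477
DUUUU: M=132.7561, payoff=19.3561, prob=0.081477
UUUUU: M=163.8266, payoff=50.4266, prob=0.366648
Price = Σ prob·payoff / R^5 = 27.272588 / 1.762342 = 15.4752

price = 15.4752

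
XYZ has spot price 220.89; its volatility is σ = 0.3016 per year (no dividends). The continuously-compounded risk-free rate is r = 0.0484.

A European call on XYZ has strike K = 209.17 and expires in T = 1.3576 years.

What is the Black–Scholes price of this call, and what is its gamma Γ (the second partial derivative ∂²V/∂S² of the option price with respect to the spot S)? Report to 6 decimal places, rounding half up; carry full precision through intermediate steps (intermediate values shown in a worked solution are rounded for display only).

price = 43.239580
Γ = 0.004495

σ√T = 0.3016·√1.3576 = 0.351413
d₁ = (ln(S/K) + (r+σ²/2)T) / (σ√T) = (ln(220.89/209.17) + (0.0484+0.3016²/2)·1.3576) / 0.351413 = (0.054518 + 0.127453) / 0.351413 = 0.517827
d₂ = d₁ − σ√T = 0.517827 − 0.351413 = 0.166414
e^{−rT} = 0.936404
N(d₁) = 0.697710,  N(d₂) = 0.566084
Call price V = S·N(d₁) − K·e^{−rT}·N(d₂) = 154.117241 − 110.877661 = 43.239580
φ(d₁) = (1/√(2π))·e^{−d₁²/2} = 0.348886
Γ = φ(d₁) / (S·σ·√T) = 0.004495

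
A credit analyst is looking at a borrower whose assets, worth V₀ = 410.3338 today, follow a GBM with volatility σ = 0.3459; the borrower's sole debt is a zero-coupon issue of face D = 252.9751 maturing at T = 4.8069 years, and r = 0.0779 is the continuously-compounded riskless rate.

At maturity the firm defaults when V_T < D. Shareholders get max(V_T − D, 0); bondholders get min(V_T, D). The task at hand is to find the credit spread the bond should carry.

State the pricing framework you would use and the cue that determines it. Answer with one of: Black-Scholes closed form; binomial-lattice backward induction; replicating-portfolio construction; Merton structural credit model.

Key observation: assets follow a GBM and default happens iff V_T < 252.9751; valuing claims on that split (equity as a call, risky debt as the residual) is the structural model's definition.

framework: Merton structural credit model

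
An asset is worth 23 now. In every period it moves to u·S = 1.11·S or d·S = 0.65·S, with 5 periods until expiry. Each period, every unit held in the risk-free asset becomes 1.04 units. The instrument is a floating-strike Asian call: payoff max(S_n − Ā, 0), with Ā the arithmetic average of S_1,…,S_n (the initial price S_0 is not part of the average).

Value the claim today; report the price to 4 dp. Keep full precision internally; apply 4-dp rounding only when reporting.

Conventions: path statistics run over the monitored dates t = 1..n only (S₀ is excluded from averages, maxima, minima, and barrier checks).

Set p* = 0.8478 (from d < R < u); the path-dependent value is the discounted p*-expectation over all price paths.
Enumerate all 2^5 = 32 price paths (U = up ×1.11, D = down ×0.65); each path with k up-moves has probability p*^k·(1−p*)^(5−k).
DDDDD: Ā=7.5516, payoff=0.0000, prob=0.000082
UDDDD: Ā=12.8959, payoff=0.0000, prob=0.000455
DUDDD: Ā=10.7799, payoff=0.0000, prob=0.000455
UUDDD: Ā=18.4087, payoff=0.0000, prob=0.002533
DDUDD: Ā=9.4045, payoff=0.0000, prob=0.000455
UDUDD: Ā=16.0599, payoff=0.0000, prob=0.002533
DUUDD: Ā=13.9439, payoff=0.0000, prob=0.002533
UUUDD: Ā=23.8120, payoff=0.0000, prob=0.014112
DDDUD: Ā=8.5105, payoff=0.0000, prob=0.000455
UDDUD: Ā=14.5333, payoff=0.0000, prob=0.002533
DUDUD: Ā=12.4173, payoff=0.0000, prob=0.002533
UUDUD: Ā=21.2048, payoff=0.0000, prob=0.014112
DDUUD: Ā=11.0419, payoff=0.0000, prob=0.002533
UDUUD: Ā=18.8561, payoff=0.0000, prob=0.014112
DUUUD: Ā=16.7401, payoff=0.0000, prob=0.014112
UUUUD: Ā=28.5869, payoff=0.0000, prob=0.078626
DDDDU: Ā=7.9294, payoff=0.0000, prob=0.000455
UDDDU: Ā=13.5409, payoff=0.0000, prob=0.002533
DUDDU: Ā=11.4249, payoff=0.0000, prob=0.002533
UUDDU: Ā=19.5102, payoff=0.0000, prob=0.014112
DDUDU: Ā=10.0495, payoff=0.0000, prob=0.002533
UDUDU: Ā=17.1615, payoff=0.0000, prob=0.014112
DUUDU: Ā=15.0455, payoff=0.0000, prob=0.014112
UUUDU: Ā=25.6930, payoff=0.0000, prob=0.078626
DDDUU: Ā=9.1555, payoff=0.0000, prob=0.002533
UDDUU: Ā=15.6348, payoff=0.0000, prob=0.014112
DUDUU: Ā=13.5188, payoff=0.0000, prob=0.014112
UUDUU: Ā=23.0859, payoff=0.0000, prob=0.078626
DDUUU: Ā=12.1434, payoff=1.1466, prob=0.014112
UDUUU: Ā=20.7371, payoff=1.9580, prob=0.078626
DUUUU: Ā=18.6211, payoff=4.0740, prob=0.078626
UUUUU: Ā=31.7992, payoff=6.9572, prob=0.438060
Price = Σ prob·payoff / R^5 = 3.538124 / 1.216653 = 2.9081

price = 2.9081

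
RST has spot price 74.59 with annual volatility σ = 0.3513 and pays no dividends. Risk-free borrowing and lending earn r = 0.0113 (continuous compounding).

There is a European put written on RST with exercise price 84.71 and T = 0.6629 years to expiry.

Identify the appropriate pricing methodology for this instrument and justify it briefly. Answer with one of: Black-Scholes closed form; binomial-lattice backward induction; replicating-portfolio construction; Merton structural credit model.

framework: Black-Scholes closed form

Key observation: a European claim on RST (strike 84.71) — a lognormal (GBM) underlying with constant rate and volatility — has an exact closed-form value; no lattice or capital structure is involved.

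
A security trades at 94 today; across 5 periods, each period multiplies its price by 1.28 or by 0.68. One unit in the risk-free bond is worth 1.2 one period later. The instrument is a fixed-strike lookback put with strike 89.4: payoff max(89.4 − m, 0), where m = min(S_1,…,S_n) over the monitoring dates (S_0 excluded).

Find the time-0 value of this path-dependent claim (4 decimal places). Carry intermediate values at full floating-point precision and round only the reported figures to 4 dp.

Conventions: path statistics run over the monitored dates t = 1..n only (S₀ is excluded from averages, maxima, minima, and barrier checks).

price = 2.3385

With p* = (R−d)/(u−d) = 0.8667, sum probability × payoff across the paths and divide by R^5.
Enumerate all 2^5 = 32 price paths (U = up ×1.28, D = down ×0.68); each path with k up-moves has probability p*^k·(1−p*)^(5−k).
DDDDD: m=13.6670, payoff=75.7330, prob=0.000042
UDDDD: m=25.7261, payoff=63.6739, prob=0.000274
DUDDD: m=25.7261, payoff=63.6739, prob=0.000274
UUDDD: m=48.4255, payoff=40.9745, prob=0.001780
DDUDD: m=25.7261, payoff=63.6739, prob=0.000274
UDUDD: m=48.4255, payoff=40.9745, prob=0.001780
DUUDD: m=48.4255, payoff=40.9745, prob=0.001780
UUUDD: m=91.1540, payoff=0.0000, prob=0.011573
DDDUD: m=25.7261, payoff=63.6739, prob=0.000274
UDDUD: m=48.4255, payoff=40.9745, prob=0.001780
DUDUD: m=48.4255, payoff=40.9745, prob=0.001780
UUDUD: m=91.1540, payoff=0.0000, prob=0.011573
DDUUD: m=43.4656, payoff=45.9344, prob=0.001780
UDUUD: m=81.8176, payoff=7.5824, prob=0.011573
DUUUD: m=63.9200, payoff=25.4800, prob=0.011573
UUUUD: m=120.3200, payoff=0.0000, prob=0.075222
DDDDU: m=20.0985, payoff=69.3015, prob=0.000274
UDDDU: m=37.8325, payoff=51.5675, prob=0.001780
DUDDU: m=37.8325, payoff=51.5675, prob=0.001780
UUDDU: m=71.2140, payoff=18.1860, prob=0.011573
DDUDU: m=37.8325, payoff=51.5675, prob=0.001780
UDUDU: m=71.2140, payoff=18.1860, prob=0.011573
DUUDU: m=63.9200, payoff=25.4800, prob=0.011573
UUUDU: m=120.3200, payoff=0.0000, prob=0.075222
DDDUU: m=29.5566, payoff=59.8434, prob=0.001780
UDDUU: m=55.6360, payoff=33.7640, prob=0.011573
DUDUU: m=55.6360, payoff=33.7640, prob=0.011573
UUDUU: m=104.7265, payoff=0.0000, prob=0.075222
DDUUU: m=43.4656, payoff=45.9344, prob=0.011573
UDUUU: m=81.8176, payoff=7.5824, prob=0.075222
DUUUU: m=63.9200, payoff=25.4800, prob=0.075222
UUUUU: m=120.3200, payoff=0.0000, prob=0.488946
Price = Σ prob·payoff / R^5 = 5.818966 / 2.488320 = 2.3385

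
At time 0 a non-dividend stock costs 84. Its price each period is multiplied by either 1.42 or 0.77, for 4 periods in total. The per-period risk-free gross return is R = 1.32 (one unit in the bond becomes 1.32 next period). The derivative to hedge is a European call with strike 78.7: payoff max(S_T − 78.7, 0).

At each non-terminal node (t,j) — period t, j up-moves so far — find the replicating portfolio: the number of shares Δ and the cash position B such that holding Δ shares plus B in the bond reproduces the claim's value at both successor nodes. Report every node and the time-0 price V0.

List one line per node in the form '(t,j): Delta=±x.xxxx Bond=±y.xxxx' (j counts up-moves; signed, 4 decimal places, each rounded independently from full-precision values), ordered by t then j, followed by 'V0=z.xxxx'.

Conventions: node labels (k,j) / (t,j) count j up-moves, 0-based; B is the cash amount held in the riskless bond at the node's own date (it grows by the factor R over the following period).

(0,0): Delta=0.9877 Bond=-24.7800
(1,0): Delta=0.9058 Bond=-27.4123
(1,1): Delta=0.9958 Bond=-33.6728
(2,0): Delta=0.4302 Bond=-12.4974
(2,1): Delta=0.9527 Bond=-40.4910
(2,2): Delta=1.0000 Bond=-45.1676
(3,0): Delta=0.0000 Bond=0.0000
(3,1): Delta=0.4726 Bond=-19.4959
(3,2): Delta=1.0000 Bond=-59.6212
(3,3): Delta=1.0000 Bond=-59.6212
V0=58.1849

No-arbitrage ⇒ martingale measure with p* = (R−d)/(u−d) = 0.8462.
Terminal payoffs: V(4,0)=0.0000, V(4,1)=0.0000, V(4,2)=21.7240, V(4,3)=106.4975, V(4,4)=262.8330
Node (3,0) S=38.3488: V=(p*·0.0000+(1−p*)·0.0000)/1.32=0.0000; Δ=(0.0000−0.0000)/(54.4553−29.5286)=0.0000; B=V−Δ·S=0.0000
Node (3,1) S=70.7211: V=(p*·21.7240+(1−p*)·0.0000)/1.32=13.9256; Δ=(21.7240−0.0000)/(100.4240−54.4553)=0.4726; B=V−Δ·S=-19.4959
Node (3,2) S=130.4208: V=(p*·106.4975+(1−p*)·21.7240)/1.32=70.7995; Δ=(106.4975−21.7240)/(185.1975−100.4240)=1.0000; B=V−Δ·S=-59.6212
Node (3,3) S=240.5162: V=(p*·262.8330+(1−p*)·106.4975)/1.32=180.8950; Δ=(262.8330−106.4975)/(341.5330−185.1975)=1.0000; B=V−Δ·S=-59.6212
Node (2,0) S=49.8036: V=(p*·13.9256+(1−p*)·0.0000)/1.32=8.9267; Δ=(13.9256−0.0000)/(70.7211−38.3488)=0.4302; B=V−Δ·S=-12.4974
Node (2,1) S=91.8456: V=(p*·70.7995+(1−p*)·13.9256)/1.32=47.0074; Δ=(70.7995−13.9256)/(130.4208−70.7211)=0.9527; B=V−Δ·S=-40.4910
Node (2,2) S=169.3776: V=(p*·180.8950+(1−p*)·70.7995)/1.32=124.2100; Δ=(180.8950−70.7995)/(240.5162−130.4208)=1.0000; B=V−Δ·S=-45.1676
Node (1,0) S=64.6800: V=(p*·47.0074+(1−p*)·8.9267)/1.32=31.1733; Δ=(47.0074−8.9267)/(91.8456−49.8036)=0.9058; B=V−Δ·S=-27.4123
Node (1,1) S=119.2800: V=(p*·124.2100+(1−p*)·47.0074)/1.32=85.1005; Δ=(124.2100−47.0074)/(169.3776−91.8456)=0.9958; B=V−Δ·S=-33.6728
Node (0,0) S=84.0000: V=(p*·85.1005+(1−p*)·31.1733)/1.32=58.1849; Δ=(85.1005−31.1733)/(119.2800−64.6800)=0.9877; B=V−Δ·S=-24.7800
Verification: the root portfolio costs Δ(0,0)·S0 + B(0,0) = 58.1849, matching V0.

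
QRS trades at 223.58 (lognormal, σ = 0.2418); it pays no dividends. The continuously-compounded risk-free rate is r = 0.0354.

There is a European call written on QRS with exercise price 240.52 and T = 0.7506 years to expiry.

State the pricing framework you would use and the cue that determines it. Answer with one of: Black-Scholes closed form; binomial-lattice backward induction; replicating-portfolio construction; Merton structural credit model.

Key observation: with QRS following a GBM at constant σ and r, the European call struck at 240.52 prices in closed form — nothing here needs a stepwise model or a balance sheet.

framework: Black-Scholes closed form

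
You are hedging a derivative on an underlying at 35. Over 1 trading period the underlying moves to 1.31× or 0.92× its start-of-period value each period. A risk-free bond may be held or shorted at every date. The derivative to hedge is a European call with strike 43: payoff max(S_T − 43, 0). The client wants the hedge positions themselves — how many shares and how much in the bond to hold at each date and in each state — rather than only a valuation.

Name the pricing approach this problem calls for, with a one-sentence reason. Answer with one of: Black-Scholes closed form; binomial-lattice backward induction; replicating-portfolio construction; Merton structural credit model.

framework: replicating-portfolio construction

Key observation: what is demanded is not a single number but the (Δ, B) position at each node of the 1.31/0.92 tree starting at 35; constructing those positions is the replicating-portfolio method.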